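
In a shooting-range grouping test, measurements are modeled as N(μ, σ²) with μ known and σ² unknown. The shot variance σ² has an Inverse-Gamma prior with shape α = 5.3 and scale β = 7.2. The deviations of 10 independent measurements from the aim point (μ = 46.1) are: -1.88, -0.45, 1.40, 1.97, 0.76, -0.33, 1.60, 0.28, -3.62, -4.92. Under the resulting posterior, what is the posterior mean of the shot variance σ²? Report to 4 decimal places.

With known mean μ and an Inverse-Gamma(α, β) prior on σ², the Normal likelihood is conjugate: posterior is Inv-Gamma(α + n/2, β + Σ(xᵢ−μ)²/2).
Σ(xᵢ−μ)² = (-1.88)² + (-0.45)² + (1.40)² + (1.97)² + (0.76)² + (-0.33)² + (1.60)² + (0.28)² + (-3.62)² + (-4.92)² = 50.2135.
Posterior: Inv-Gamma(5.3 + 10/2, 7.2 + 50.2135/2) = Inv-Gamma(10.30, 32.30675).
E[σ²|data] = β/(α−1) = 32.30675/9.30 = 3.4738.

3.4738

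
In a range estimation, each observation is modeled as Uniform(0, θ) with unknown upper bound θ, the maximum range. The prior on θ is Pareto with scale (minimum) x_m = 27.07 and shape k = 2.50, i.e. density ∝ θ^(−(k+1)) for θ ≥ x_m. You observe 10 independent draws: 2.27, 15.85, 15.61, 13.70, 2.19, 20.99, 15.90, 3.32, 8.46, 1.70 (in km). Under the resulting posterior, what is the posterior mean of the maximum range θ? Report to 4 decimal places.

A Pareto(scale x_m, shape k) prior on the upper bound θ of Uniform(0, θ) is conjugate: posterior is Pareto(max(x_m, max xᵢ), k + n).
Sample maximum = 20.99; prior scale x_m = 27.07 → posterior scale = max = 27.07.
Posterior shape = 2.50 + 10 = 12.50.
E[θ|data] = k·x_m/(k−1) = 12.50·27.07/11.50 = 29.4239.

29.4239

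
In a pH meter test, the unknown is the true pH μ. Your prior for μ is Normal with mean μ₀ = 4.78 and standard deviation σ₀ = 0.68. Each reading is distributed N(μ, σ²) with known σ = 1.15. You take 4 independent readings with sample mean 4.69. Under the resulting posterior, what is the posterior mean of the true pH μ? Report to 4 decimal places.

For Normal data with known variance σ², a Normal(μ₀, σ₀²) prior on μ is conjugate. Posterior precision = 1/σ₀² + n/σ²; posterior mean is the precision-weighted average of μ₀ and x̄.
n·x̄ = 4·4.69 = 18.76.
σ₀² = 0.68² = 0.4624, σ² = 1.15² = 1.3225; σ² + n·σ₀² = 1.3225 + 4·0.4624 = 3.1721.
Posterior mean = (μ₀/σ₀² + n·x̄/σ²)/(1/σ₀² + n/σ²) = (σ²·μ₀ + σ₀²·n·x̄)/(σ² + n·σ₀²) = (1.3225·4.78 + 0.4624·18.76)/3.1721 = 14.996174/3.1721 = 4.7275.

4.7275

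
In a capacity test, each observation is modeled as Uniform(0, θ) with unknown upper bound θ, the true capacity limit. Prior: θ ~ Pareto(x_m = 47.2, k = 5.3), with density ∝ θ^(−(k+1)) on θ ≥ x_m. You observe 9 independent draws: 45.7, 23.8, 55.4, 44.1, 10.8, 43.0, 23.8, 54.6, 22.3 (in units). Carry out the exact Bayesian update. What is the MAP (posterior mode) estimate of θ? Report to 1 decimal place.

A Pareto(scale x_m, shape k) prior on the upper bound θ of Uniform(0, θ) is conjugate: posterior is Pareto(max(x_m, max xᵢ), k + n).
Sample maximum = 55.4; prior scale x_m = 47.2 → posterior scale = max = 55.4.
Posterior shape = 5.3 + 9 = 14.3.
The Pareto density is decreasing on [x_m, ∞), so the mode is x_m = 55.4.

55.4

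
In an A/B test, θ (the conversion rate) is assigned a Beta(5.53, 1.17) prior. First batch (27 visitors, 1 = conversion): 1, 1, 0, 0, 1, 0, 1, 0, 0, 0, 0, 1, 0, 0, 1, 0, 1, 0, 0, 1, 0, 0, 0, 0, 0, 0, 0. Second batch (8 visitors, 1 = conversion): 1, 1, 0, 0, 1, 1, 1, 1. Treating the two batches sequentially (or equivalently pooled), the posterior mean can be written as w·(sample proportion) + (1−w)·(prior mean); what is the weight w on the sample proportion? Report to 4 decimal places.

The Beta prior is conjugate to a Binomial/Bernoulli likelihood; the update adds successes to α and failures to β.
Total number of visitors: n = 27 + 8 = 35.
Posterior mean = (α₀+k)/(α₀+β₀+n) = [n/(α₀+β₀+n)]·(k/n) + [(α₀+β₀)/(α₀+β₀+n)]·α₀/(α₀+β₀), so only n and the prior enter the weight.
The weight on the data is w = n/(α₀+β₀+n) = 35/(5.53+1.17+35) = 35/41.70 = 0.8393.

0.8393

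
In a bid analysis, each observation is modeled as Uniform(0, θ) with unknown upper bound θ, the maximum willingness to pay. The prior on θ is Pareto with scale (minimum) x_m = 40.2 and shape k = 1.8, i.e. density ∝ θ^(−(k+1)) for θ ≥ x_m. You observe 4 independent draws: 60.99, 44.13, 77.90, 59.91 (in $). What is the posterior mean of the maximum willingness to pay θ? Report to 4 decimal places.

94.1292

A Pareto(scale x_m, shape k) prior on the upper bound θ of Uniform(0, θ) is conjugate: posterior is Pareto(max(x_m, max xᵢ), k + n).
Sample maximum = 77.90; prior scale x_m = 40.2 → posterior scale = max = 77.90.
Posterior shape = 1.8 + 4 = 5.8.
E[θ|data] = k·x_m/(k−1) = 5.8·77.90/4.8 = 94.1292.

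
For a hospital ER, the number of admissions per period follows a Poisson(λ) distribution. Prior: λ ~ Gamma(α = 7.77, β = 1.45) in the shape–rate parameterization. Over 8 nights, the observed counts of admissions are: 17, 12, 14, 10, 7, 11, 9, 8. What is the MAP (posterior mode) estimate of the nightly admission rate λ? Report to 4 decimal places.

With a Gamma(shape α, rate β) prior, the Poisson likelihood is conjugate: the posterior is Gamma(α + ΣXᵢ, β + n).
Sum of counts S = 88 over n = 8 nights.
Posterior: Gamma(α+S, β+n) = Gamma(7.77+88, 1.45+8) = Gamma(95.77, 9.45).
Mode of Gamma(α,β) for α≥1 is (α−1)/β = 94.77/9.45 = 10.0286.

10.0286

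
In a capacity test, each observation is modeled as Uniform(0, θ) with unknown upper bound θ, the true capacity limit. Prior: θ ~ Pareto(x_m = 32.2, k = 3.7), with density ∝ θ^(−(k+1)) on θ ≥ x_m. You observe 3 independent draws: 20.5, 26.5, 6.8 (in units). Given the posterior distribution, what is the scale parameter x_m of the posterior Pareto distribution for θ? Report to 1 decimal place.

A Pareto(scale x_m, shape k) prior on the upper bound θ of Uniform(0, θ) is conjugate: posterior is Pareto(max(x_m, max xᵢ), k + n).
Sample maximum = 26.5; prior scale x_m = 32.2 → posterior scale = max = 32.2.
Posterior shape = 3.7 + 3 = 6.7.
Posterior scale x_m = 32.2.

32.2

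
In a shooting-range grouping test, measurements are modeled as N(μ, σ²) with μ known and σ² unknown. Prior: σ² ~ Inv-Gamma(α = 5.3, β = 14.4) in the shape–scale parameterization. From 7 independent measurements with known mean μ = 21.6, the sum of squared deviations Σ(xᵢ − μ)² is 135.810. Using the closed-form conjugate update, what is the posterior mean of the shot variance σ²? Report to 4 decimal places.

With known mean μ and an Inverse-Gamma(α, β) prior on σ², the Normal likelihood is conjugate: posterior is Inv-Gamma(α + n/2, β + Σ(xᵢ−μ)²/2).
Posterior: Inv-Gamma(5.3 + 7/2, 14.4 + 135.810/2) = Inv-Gamma(8.80, 82.3050).
E[σ²|data] = β/(α−1) = 82.3050/7.80 = 10.5519.

10.5519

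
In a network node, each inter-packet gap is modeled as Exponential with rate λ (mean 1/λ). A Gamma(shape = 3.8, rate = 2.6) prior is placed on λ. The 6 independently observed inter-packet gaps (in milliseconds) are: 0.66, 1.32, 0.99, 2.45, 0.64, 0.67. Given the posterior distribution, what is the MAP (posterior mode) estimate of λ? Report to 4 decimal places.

0.9432

With a Gamma(shape α, rate β) prior on the exponential rate λ, the posterior after n observations with total T = Σxᵢ is Gamma(α+n, β+T).
Sum of observations T = 6.73 milliseconds; n = 6.
Posterior: Gamma(3.8+6, 2.6+6.73) = Gamma(9.8, 9.33).
Mode = (α−1)/β = 0.9432.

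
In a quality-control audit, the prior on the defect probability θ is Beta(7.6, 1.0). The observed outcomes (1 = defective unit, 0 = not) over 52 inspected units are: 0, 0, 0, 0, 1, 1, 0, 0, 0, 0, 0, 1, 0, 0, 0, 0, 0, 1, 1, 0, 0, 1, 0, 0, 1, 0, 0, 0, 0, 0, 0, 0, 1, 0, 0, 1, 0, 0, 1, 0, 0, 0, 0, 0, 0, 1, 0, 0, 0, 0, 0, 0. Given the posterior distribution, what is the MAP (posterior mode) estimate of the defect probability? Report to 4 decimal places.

The Beta prior is conjugate to a Binomial/Bernoulli likelihood; the update adds successes to α and failures to β.
Posterior: Beta(α+k, β+n−k) = Beta(7.6+11, 1.0+41) = Beta(18.6, 42.0).
Mode of Beta(a,b) for a,b>1 is (a−1)/(a+b−2) = 17.6/58.6 = 0.3003.

0.3003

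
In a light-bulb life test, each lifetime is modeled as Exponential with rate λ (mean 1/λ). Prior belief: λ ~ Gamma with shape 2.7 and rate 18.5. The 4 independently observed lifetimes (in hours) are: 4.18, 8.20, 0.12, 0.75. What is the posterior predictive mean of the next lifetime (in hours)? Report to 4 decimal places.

5.5702

With a Gamma(shape α, rate β) prior on the exponential rate λ, the posterior after n observations with total T = Σxᵢ is Gamma(α+n, β+T).
Sum of observations T = 13.25 hours; n = 4.
Posterior: Gamma(2.7+4, 18.5+13.25) = Gamma(6.7, 31.75).
The predictive distribution for the next observation is Lomax; its mean is β/(α−1) = 31.75/5.7 = 5.5702.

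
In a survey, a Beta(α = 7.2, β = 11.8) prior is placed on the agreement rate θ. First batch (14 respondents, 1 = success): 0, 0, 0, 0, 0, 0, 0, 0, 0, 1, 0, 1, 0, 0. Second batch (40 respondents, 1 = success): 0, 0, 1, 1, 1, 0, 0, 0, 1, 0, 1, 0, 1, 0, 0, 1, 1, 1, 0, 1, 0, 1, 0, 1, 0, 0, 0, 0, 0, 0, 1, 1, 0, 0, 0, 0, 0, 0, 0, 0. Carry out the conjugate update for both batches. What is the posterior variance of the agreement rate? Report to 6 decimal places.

The Beta prior is conjugate to a Binomial/Bernoulli likelihood; the update adds successes to α and failures to β.
After batch 1: Beta(7.2+2, 11.8+12) = Beta(9.2, 23.8).
After batch 2: Beta(9.2+14, 23.8+26) = Beta(23.2, 49.8).
Var = αβ/((α+β)²(α+β+1)) = 23.2·49.8/(73.0²·74.0) = 0.002930.

0.002930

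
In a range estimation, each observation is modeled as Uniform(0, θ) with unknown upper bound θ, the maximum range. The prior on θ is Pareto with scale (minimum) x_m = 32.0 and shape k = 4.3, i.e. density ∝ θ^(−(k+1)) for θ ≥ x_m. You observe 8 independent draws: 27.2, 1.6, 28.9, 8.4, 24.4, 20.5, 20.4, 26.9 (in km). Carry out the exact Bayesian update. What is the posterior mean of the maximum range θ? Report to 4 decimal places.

A Pareto(scale x_m, shape k) prior on the upper bound θ of Uniform(0, θ) is conjugate: posterior is Pareto(max(x_m, max xᵢ), k + n).
Sample maximum = 28.9; prior scale x_m = 32.0 → posterior scale = max = 32.0.
Posterior shape = 4.3 + 8 = 12.3.
E[θ|data] = k·x_m/(k−1) = 12.3·32.0/11.3 = 34.8319.

34.8319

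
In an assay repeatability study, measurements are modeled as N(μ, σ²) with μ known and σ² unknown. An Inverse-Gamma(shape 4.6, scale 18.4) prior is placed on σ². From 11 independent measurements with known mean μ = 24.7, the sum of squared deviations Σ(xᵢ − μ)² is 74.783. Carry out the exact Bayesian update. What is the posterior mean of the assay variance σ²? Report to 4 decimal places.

6.1309

With known mean μ and an Inverse-Gamma(α, β) prior on σ², the Normal likelihood is conjugate: posterior is Inv-Gamma(α + n/2, β + Σ(xᵢ−μ)²/2).
Posterior: Inv-Gamma(4.6 + 11/2, 18.4 + 74.783/2) = Inv-Gamma(10.10, 55.7915).
E[σ²|data] = β/(α−1) = 55.7915/9.10 = 6.1309.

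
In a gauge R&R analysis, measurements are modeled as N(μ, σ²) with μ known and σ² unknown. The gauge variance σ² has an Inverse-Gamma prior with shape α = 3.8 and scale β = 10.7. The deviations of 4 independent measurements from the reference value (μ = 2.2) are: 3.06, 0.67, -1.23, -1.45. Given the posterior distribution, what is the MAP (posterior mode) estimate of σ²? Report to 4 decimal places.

With known mean μ and an Inverse-Gamma(α, β) prior on σ², the Normal likelihood is conjugate: posterior is Inv-Gamma(α + n/2, β + Σ(xᵢ−μ)²/2).
Σ(xᵢ−μ)² = (3.06)² + (0.67)² + (-1.23)² + (-1.45)² = 13.4279.
Posterior: Inv-Gamma(3.8 + 4/2, 10.7 + 13.4279/2) = Inv-Gamma(5.80, 17.41395).
Mode = β/(α+1) = 17.41395/6.80 = 2.5609.

2.5609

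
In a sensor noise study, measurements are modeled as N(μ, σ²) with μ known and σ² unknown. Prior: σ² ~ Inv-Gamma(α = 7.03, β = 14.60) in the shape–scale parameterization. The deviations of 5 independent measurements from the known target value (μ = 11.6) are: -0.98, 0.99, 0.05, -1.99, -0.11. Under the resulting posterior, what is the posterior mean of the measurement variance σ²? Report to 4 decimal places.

With known mean μ and an Inverse-Gamma(α, β) prior on σ², the Normal likelihood is conjugate: posterior is Inv-Gamma(α + n/2, β + Σ(xᵢ−μ)²/2).
Σ(xᵢ−μ)² = (-0.98)² + (0.99)² + (0.05)² + (-1.99)² + (-0.11)² = 5.9152.
Posterior: Inv-Gamma(7.03 + 5/2, 14.60 + 5.9152/2) = Inv-Gamma(9.53, 17.55760).
E[σ²|data] = β/(α−1) = 17.55760/8.53 = 2.0583.

2.0583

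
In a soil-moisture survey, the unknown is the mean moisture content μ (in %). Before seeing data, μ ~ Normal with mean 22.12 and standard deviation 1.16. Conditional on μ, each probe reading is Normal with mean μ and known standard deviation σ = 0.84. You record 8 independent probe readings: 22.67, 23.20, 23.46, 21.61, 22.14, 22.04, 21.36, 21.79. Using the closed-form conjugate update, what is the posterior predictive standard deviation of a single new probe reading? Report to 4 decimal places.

0.8879

For Normal data with known variance σ², a Normal(μ₀, σ₀²) prior on μ is conjugate. Posterior precision = 1/σ₀² + n/σ²; posterior mean is the precision-weighted average of μ₀ and x̄.
σ₀² = 1.16² = 1.3456, σ² = 0.84² = 0.7056; σ² + n·σ₀² = 0.7056 + 8·1.3456 = 11.4704.
Posterior precision = 1/σ₀² + n/σ² = 1/1.3456 + 8/0.7056 = (σ² + n·σ₀²)/(σ₀²σ²) = 11.4704/(1.3456·0.7056); posterior variance σₙ² = σ₀²σ²/(σ² + n·σ₀²) = 1.3456·0.7056/11.4704 = 0.082774.
Predictive variance for one new observation = σₙ² + σ² = 1.3456·0.7056/11.4704 + 0.7056 = σ²·(σ₀² + 11.4704)/11.4704 = 0.7056·12.816/11.4704 = 0.788374; SD = √(0.7056·12.816/11.4704) = 0.8879.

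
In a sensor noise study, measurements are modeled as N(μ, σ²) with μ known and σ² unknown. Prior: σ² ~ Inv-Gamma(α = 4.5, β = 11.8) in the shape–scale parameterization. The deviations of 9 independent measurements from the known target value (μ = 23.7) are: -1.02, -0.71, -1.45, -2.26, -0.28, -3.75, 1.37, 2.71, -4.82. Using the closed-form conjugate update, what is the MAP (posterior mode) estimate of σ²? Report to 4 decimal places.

With known mean μ and an Inverse-Gamma(α, β) prior on σ², the Normal likelihood is conjugate: posterior is Inv-Gamma(α + n/2, β + Σ(xᵢ−μ)²/2).
Σ(xᵢ−μ)² = (-1.02)² + (-0.71)² + (-1.45)² + (-2.26)² + (-0.28)² + (-3.75)² + (1.37)² + (2.71)² + (-4.82)² = 55.3489.
Posterior: Inv-Gamma(4.5 + 9/2, 11.8 + 55.3489/2) = Inv-Gamma(9.00, 39.47445).
Mode = β/(α+1) = 39.47445/10.00 = 3.9474.

3.9474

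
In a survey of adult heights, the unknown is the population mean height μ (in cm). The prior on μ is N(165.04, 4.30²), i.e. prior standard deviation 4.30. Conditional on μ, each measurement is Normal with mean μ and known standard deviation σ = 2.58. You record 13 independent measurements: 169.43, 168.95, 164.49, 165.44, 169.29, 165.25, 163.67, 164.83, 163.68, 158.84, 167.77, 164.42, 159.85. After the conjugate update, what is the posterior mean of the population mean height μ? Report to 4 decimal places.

For Normal data with known variance σ², a Normal(μ₀, σ₀²) prior on μ is conjugate. Posterior precision = 1/σ₀² + n/σ²; posterior mean is the precision-weighted average of μ₀ and x̄.
Σxᵢ = 169.43 + 168.95 + 164.49 + 165.44 + 169.29 + 165.25 + 163.67 + 164.83 + 163.68 + 158.84 + 167.77 + 164.42 + 159.85 = 2145.91, so n·x̄ = 2145.91.
σ₀² = 4.30² = 18.49, σ² = 2.58² = 6.6564; σ² + n·σ₀² = 6.6564 + 13·18.49 = 247.0264.
Posterior mean = (μ₀/σ₀² + n·x̄/σ²)/(1/σ₀² + n/σ²) = (σ²·μ₀ + σ₀²·n·x̄)/(σ² + n·σ₀²) = (6.6564·165.04 + 18.49·2145.91)/247.0264 = 40776.448156/247.0264 = 165.0692.

165.0692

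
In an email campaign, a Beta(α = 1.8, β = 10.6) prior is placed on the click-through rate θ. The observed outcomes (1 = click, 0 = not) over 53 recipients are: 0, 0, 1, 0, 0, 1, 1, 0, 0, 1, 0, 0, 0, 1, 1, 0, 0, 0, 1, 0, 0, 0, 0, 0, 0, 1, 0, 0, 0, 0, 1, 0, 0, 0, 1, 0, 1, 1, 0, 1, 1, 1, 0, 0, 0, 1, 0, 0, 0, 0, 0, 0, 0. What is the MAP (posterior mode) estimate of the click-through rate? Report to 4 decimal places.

0.2650

The Beta prior is conjugate to a Binomial/Bernoulli likelihood; the update adds successes to α and failures to β.
Posterior: Beta(α+k, β+n−k) = Beta(1.8+16, 10.6+37) = Beta(17.8, 47.6).
Mode of Beta(a,b) for a,b>1 is (a−1)/(a+b−2) = 16.8/63.4 = 0.2650.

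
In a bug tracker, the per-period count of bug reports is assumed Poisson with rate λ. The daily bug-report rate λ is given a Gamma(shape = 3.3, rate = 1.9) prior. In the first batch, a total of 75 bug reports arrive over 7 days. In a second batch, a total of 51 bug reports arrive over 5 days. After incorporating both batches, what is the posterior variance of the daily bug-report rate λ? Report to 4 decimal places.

With a Gamma(shape α, rate β) prior, the Poisson likelihood is conjugate: the posterior is Gamma(α + ΣXᵢ, β + n).
After batch 1: Gamma(α+S, β+n) = Gamma(3.3+75, 1.9+7) = Gamma(78.3, 8.9).
After batch 2: Gamma(α+S, β+n) = Gamma(78.3+51, 8.9+5) = Gamma(129.3, 13.9).
Var = α/β² = 129.3/13.9² = 0.6692.

0.6692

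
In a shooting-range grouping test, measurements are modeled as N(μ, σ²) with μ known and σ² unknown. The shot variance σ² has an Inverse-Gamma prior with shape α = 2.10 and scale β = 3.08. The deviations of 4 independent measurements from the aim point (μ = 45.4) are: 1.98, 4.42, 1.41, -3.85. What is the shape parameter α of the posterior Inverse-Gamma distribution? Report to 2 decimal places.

4.10

With known mean μ and an Inverse-Gamma(α, β) prior on σ², the Normal likelihood is conjugate: posterior is Inv-Gamma(α + n/2, β + Σ(xᵢ−μ)²/2).
Σ(xᵢ−μ)² = (1.98)² + (4.42)² + (1.41)² + (-3.85)² = 40.2674.
Posterior: Inv-Gamma(2.10 + 4/2, 3.08 + 40.2674/2) = Inv-Gamma(4.10, 23.21370).
Posterior α = 4.10.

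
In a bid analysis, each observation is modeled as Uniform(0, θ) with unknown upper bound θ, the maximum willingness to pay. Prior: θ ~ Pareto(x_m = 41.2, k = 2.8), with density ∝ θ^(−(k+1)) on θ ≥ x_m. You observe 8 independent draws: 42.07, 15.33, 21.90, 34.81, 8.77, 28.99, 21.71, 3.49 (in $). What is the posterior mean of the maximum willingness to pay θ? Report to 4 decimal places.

A Pareto(scale x_m, shape k) prior on the upper bound θ of Uniform(0, θ) is conjugate: posterior is Pareto(max(x_m, max xᵢ), k + n).
Sample maximum = 42.07; prior scale x_m = 41.2 → posterior scale = max = 42.07.
Posterior shape = 2.8 + 8 = 10.8.
E[θ|data] = k·x_m/(k−1) = 10.8·42.07/9.8 = 46.3629.

46.3629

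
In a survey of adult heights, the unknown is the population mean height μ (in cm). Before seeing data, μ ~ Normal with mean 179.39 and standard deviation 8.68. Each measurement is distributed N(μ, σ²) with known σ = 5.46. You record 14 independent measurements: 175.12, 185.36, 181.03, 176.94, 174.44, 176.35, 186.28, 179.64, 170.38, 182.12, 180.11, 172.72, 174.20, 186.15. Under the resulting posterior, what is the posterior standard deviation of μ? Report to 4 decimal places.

1.4391

For Normal data with known variance σ², a Normal(μ₀, σ₀²) prior on μ is conjugate. Posterior precision = 1/σ₀² + n/σ²; posterior mean is the precision-weighted average of μ₀ and x̄.
σ₀² = 8.68² = 75.3424, σ² = 5.46² = 29.8116; σ² + n·σ₀² = 29.8116 + 14·75.3424 = 1084.6052.
Posterior precision = 1/σ₀² + n/σ² = 1/75.3424 + 14/29.8116 = (σ² + n·σ₀²)/(σ₀²σ²) = 1084.6052/(75.3424·29.8116); posterior variance σₙ² = σ₀²σ²/(σ² + n·σ₀²) = 75.3424·29.8116/1084.6052 = 2.070871.
Posterior SD = √σₙ² = √(75.3424·29.8116/1084.6052) = 1.4391.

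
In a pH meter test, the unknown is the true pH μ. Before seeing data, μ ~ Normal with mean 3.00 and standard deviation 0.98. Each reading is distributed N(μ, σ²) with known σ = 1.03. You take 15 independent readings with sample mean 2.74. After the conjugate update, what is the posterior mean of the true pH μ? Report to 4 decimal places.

2.7578

For Normal data with known variance σ², a Normal(μ₀, σ₀²) prior on μ is conjugate. Posterior precision = 1/σ₀² + n/σ²; posterior mean is the precision-weighted average of μ₀ and x̄.
n·x̄ = 15·2.74 = 41.1.
σ₀² = 0.98² = 0.9604, σ² = 1.03² = 1.0609; σ² + n·σ₀² = 1.0609 + 15·0.9604 = 15.4669.
Posterior mean = (μ₀/σ₀² + n·x̄/σ²)/(1/σ₀² + n/σ²) = (σ²·μ₀ + σ₀²·n·x̄)/(σ² + n·σ₀²) = (1.0609·3.00 + 0.9604·41.1)/15.4669 = 42.65514/15.4669 = 2.7578.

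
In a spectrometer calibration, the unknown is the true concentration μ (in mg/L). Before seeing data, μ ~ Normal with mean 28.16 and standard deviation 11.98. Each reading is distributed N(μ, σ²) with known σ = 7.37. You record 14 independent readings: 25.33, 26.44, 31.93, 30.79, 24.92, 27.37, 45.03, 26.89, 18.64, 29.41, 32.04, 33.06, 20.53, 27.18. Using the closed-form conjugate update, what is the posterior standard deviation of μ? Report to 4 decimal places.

For Normal data with known variance σ², a Normal(μ₀, σ₀²) prior on μ is conjugate. Posterior precision = 1/σ₀² + n/σ²; posterior mean is the precision-weighted average of μ₀ and x̄.
σ₀² = 11.98² = 143.5204, σ² = 7.37² = 54.3169; σ² + n·σ₀² = 54.3169 + 14·143.5204 = 2063.6025.
Posterior precision = 1/σ₀² + n/σ² = 1/143.5204 + 14/54.3169 = (σ² + n·σ₀²)/(σ₀²σ²) = 2063.6025/(143.5204·54.3169); posterior variance σₙ² = σ₀²σ²/(σ² + n·σ₀²) = 143.5204·54.3169/2063.6025 = 3.777657.
Posterior SD = √σₙ² = √(143.5204·54.3169/2063.6025) = 1.9436.

1.9436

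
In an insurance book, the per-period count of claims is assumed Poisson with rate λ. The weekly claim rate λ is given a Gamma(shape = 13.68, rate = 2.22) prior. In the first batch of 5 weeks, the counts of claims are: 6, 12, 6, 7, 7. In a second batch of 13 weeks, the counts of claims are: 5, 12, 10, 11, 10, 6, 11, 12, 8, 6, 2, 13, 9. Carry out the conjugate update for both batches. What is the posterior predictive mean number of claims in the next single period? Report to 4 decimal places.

8.2433

With a Gamma(shape α, rate β) prior, the Poisson likelihood is conjugate: the posterior is Gamma(α + ΣXᵢ, β + n).
Batch 1: sum of counts S = 38 over n = 5 weeks.
After batch 1: Gamma(α+S, β+n) = Gamma(13.68+38, 2.22+5) = Gamma(51.68, 7.22).
Batch 2: sum of counts S = 115 over n = 13 weeks.
After batch 2: Gamma(α+S, β+n) = Gamma(51.68+115, 7.22+13) = Gamma(166.68, 20.22).
The predictive distribution for one future period is NegBinom with mean α/β = 8.2433.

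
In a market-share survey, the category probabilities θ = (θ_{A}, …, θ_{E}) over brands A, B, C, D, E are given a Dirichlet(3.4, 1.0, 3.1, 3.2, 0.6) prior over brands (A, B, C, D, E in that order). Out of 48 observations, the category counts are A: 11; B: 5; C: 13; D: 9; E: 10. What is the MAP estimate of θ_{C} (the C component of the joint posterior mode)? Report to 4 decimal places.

0.2781

The Dirichlet prior is conjugate to the Multinomial likelihood: each posterior αⱼ = prior αⱼ + observed count nⱼ.
Posterior concentration: (14.4, 6.0, 16.1, 12.2, 10.6), total = 59.3.
Joint mode component: (α_{C}−1)/(Σα−K) = 15.1/54.3 = 0.2781.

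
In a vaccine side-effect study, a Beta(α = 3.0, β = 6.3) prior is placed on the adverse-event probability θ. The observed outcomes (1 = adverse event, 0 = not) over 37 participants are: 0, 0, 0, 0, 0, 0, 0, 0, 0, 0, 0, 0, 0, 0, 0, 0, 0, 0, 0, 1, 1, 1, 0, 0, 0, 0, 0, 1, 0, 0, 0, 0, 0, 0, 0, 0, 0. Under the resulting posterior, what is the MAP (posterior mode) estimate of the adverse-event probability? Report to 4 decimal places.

0.1354

The Beta prior is conjugate to a Binomial/Bernoulli likelihood; the update adds successes to α and failures to β.
Posterior: Beta(α+k, β+n−k) = Beta(3.0+4, 6.3+33) = Beta(7.0, 39.3).
Mode of Beta(a,b) for a,b>1 is (a−1)/(a+b−2) = 6.0/44.3 = 0.1354.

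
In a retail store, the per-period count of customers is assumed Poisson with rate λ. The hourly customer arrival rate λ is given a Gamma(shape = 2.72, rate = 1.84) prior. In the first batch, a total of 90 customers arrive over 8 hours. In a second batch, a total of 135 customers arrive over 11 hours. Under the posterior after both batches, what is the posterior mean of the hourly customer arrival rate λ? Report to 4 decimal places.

10.9271

With a Gamma(shape α, rate β) prior, the Poisson likelihood is conjugate: the posterior is Gamma(α + ΣXᵢ, β + n).
After batch 1: Gamma(α+S, β+n) = Gamma(2.72+90, 1.84+8) = Gamma(92.72, 9.84).
After batch 2: Gamma(α+S, β+n) = Gamma(92.72+135, 9.84+11) = Gamma(227.72, 20.84).
Posterior mean = α/β = 227.72/20.84 = 10.9271.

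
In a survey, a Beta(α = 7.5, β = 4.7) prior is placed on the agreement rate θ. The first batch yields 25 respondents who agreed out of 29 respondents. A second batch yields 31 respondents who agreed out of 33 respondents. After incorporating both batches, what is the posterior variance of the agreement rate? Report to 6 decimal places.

The Beta prior is conjugate to a Binomial/Bernoulli likelihood; the update adds successes to α and failures to β.
After batch 1: Beta(7.5+25, 4.7+4) = Beta(32.5, 8.7).
After batch 2: Beta(32.5+31, 8.7+2) = Beta(63.5, 10.7).
Var = αβ/((α+β)²(α+β+1)) = 63.5·10.7/(74.2²·75.2) = 0.001641.

0.001641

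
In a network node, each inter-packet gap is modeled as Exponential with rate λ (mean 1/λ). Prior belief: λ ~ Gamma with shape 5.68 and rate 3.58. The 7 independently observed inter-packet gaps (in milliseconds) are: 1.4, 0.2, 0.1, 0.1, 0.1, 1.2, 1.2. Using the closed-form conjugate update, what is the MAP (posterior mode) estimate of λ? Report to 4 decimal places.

1.4822

With a Gamma(shape α, rate β) prior on the exponential rate λ, the posterior after n observations with total T = Σxᵢ is Gamma(α+n, β+T).
Sum of observations T = 4.3 milliseconds; n = 7.
Posterior: Gamma(5.68+7, 3.58+4.3) = Gamma(12.68, 7.88).
Mode = (α−1)/β = 1.4822.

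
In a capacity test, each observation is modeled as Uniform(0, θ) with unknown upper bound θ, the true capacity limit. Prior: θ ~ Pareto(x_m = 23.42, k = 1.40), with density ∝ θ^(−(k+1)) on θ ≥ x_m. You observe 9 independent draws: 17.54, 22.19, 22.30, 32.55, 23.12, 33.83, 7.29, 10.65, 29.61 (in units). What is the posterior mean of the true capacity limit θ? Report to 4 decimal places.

37.4289

A Pareto(scale x_m, shape k) prior on the upper bound θ of Uniform(0, θ) is conjugate: posterior is Pareto(max(x_m, max xᵢ), k + n).
Sample maximum = 33.83; prior scale x_m = 23.42 → posterior scale = max = 33.83.
Posterior shape = 1.40 + 9 = 10.40.
E[θ|data] = k·x_m/(k−1) = 10.40·33.83/9.40 = 37.4289.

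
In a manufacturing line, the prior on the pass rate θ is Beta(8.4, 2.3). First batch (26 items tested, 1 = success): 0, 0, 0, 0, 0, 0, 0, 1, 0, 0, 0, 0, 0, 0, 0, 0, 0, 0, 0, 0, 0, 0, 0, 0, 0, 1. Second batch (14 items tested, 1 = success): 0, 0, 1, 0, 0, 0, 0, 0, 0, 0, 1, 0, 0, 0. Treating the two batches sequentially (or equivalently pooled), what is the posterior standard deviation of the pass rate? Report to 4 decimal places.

0.0598

The Beta prior is conjugate to a Binomial/Bernoulli likelihood; the update adds successes to α and failures to β.
After batch 1: Beta(8.4+2, 2.3+24) = Beta(10.4, 26.3).
After batch 2: Beta(10.4+2, 26.3+12) = Beta(12.4, 38.3).
Var = αβ/((α+β)²(α+β+1)) = 12.4·38.3/(50.7²·51.7) = 0.00357367; SD = √0.00357367 = 0.0598.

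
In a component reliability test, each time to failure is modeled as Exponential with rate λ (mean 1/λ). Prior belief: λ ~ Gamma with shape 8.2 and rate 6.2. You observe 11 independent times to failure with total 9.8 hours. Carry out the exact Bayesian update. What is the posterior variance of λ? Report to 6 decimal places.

With a Gamma(shape α, rate β) prior on the exponential rate λ, the posterior after n observations with total T = Σxᵢ is Gamma(α+n, β+T).
Posterior: Gamma(8.2+11, 6.2+9.8) = Gamma(19.2, 16.0).
Var = α/β² = 0.075000.

0.075000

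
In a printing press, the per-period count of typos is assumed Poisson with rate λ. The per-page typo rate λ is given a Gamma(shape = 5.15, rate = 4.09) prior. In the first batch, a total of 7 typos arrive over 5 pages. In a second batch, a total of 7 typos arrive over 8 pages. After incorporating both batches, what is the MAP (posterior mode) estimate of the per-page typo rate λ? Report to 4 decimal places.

1.0620

With a Gamma(shape α, rate β) prior, the Poisson likelihood is conjugate: the posterior is Gamma(α + ΣXᵢ, β + n).
After batch 1: Gamma(α+S, β+n) = Gamma(5.15+7, 4.09+5) = Gamma(12.15, 9.09).
After batch 2: Gamma(α+S, β+n) = Gamma(12.15+7, 9.09+8) = Gamma(19.15, 17.09).
Mode of Gamma(α,β) for α≥1 is (α−1)/β = 18.15/17.09 = 1.0620.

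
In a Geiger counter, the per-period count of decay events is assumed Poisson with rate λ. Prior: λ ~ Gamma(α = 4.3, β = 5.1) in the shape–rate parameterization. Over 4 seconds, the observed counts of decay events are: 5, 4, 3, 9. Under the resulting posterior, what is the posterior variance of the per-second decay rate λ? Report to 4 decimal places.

0.3055

With a Gamma(shape α, rate β) prior, the Poisson likelihood is conjugate: the posterior is Gamma(α + ΣXᵢ, β + n).
Sum of counts S = 21 over n = 4 seconds.
Posterior: Gamma(α+S, β+n) = Gamma(4.3+21, 5.1+4) = Gamma(25.3, 9.1).
Var = α/β² = 25.3/9.1² = 0.3055.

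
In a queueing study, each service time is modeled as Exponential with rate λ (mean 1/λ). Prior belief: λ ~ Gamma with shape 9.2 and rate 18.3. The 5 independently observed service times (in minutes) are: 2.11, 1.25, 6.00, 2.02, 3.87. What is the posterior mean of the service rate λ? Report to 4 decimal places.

With a Gamma(shape α, rate β) prior on the exponential rate λ, the posterior after n observations with total T = Σxᵢ is Gamma(α+n, β+T).
Sum of observations T = 15.25 minutes; n = 5.
Posterior: Gamma(9.2+5, 18.3+15.25) = Gamma(14.2, 33.55).
Posterior mean of λ = α/β = 14.2/33.55 = 0.4232.

0.4232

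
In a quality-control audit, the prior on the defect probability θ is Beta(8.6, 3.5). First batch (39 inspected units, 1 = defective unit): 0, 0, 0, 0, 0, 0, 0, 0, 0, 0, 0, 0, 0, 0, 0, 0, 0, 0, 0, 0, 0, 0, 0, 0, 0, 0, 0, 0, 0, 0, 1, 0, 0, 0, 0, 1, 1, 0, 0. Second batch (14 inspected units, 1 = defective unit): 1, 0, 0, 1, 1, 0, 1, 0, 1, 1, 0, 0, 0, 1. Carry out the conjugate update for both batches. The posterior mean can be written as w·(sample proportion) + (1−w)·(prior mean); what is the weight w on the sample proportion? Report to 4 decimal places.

The Beta prior is conjugate to a Binomial/Bernoulli likelihood; the update adds successes to α and failures to β.
Total number of inspected units: n = 39 + 14 = 53.
Posterior mean = (α₀+k)/(α₀+β₀+n) = [n/(α₀+β₀+n)]·(k/n) + [(α₀+β₀)/(α₀+β₀+n)]·α₀/(α₀+β₀), so only n and the prior enter the weight.
The weight on the data is w = n/(α₀+β₀+n) = 53/(8.6+3.5+53) = 53/65.1 = 0.8141.

0.8141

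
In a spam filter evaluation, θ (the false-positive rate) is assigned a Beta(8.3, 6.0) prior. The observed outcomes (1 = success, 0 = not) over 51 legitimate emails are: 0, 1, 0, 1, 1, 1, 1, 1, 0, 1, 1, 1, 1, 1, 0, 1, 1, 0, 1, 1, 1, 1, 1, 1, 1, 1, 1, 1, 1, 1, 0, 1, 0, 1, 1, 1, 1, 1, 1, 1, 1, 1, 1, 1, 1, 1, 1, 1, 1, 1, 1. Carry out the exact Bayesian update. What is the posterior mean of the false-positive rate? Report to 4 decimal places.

0.8009

The Beta prior is conjugate to a Binomial/Bernoulli likelihood; the update adds successes to α and failures to β.
Posterior: Beta(α+k, β+n−k) = Beta(8.3+44, 6.0+7) = Beta(52.3, 13.0).
Posterior mean = α/(α+β) = 52.3/65.3 = 0.8009.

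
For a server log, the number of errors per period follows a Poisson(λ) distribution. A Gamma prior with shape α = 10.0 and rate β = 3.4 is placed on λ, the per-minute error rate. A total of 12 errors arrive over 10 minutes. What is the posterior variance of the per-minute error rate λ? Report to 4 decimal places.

With a Gamma(shape α, rate β) prior, the Poisson likelihood is conjugate: the posterior is Gamma(α + ΣXᵢ, β + n).
Posterior: Gamma(α+S, β+n) = Gamma(10.0+12, 3.4+10) = Gamma(22.0, 13.4).
Var = α/β² = 22.0/13.4² = 0.1225.

0.1225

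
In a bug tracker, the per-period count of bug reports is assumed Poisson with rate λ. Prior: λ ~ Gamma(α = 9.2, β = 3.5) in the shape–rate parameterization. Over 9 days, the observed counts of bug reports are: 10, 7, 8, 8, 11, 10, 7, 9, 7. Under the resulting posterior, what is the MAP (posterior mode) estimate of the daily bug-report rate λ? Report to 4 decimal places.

6.8160

With a Gamma(shape α, rate β) prior, the Poisson likelihood is conjugate: the posterior is Gamma(α + ΣXᵢ, β + n).
Sum of counts S = 77 over n = 9 days.
Posterior: Gamma(α+S, β+n) = Gamma(9.2+77, 3.5+9) = Gamma(86.2, 12.5).
Mode of Gamma(α,β) for α≥1 is (α−1)/β = 85.2/12.5 = 6.8160.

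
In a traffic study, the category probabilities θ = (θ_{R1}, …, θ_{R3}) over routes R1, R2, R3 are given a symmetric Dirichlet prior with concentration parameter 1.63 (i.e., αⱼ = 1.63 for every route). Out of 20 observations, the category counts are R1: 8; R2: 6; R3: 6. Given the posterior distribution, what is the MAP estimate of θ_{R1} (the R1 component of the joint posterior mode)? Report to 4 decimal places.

0.3942

The Dirichlet prior is conjugate to the Multinomial likelihood: each posterior αⱼ = prior αⱼ + observed count nⱼ.
Posterior concentration: (9.63, 7.63, 7.63), total = 24.89.
Joint mode component: (α_{R1}−1)/(Σα−K) = 8.63/21.89 = 0.3942.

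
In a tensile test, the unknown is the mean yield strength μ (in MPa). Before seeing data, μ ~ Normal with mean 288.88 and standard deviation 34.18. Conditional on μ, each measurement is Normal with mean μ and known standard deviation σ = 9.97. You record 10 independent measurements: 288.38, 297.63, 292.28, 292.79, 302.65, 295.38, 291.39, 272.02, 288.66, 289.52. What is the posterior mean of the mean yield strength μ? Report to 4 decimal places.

For Normal data with known variance σ², a Normal(μ₀, σ₀²) prior on μ is conjugate. Posterior precision = 1/σ₀² + n/σ²; posterior mean is the precision-weighted average of μ₀ and x̄.
Σxᵢ = 288.38 + 297.63 + 292.28 + 292.79 + 302.65 + 295.38 + 291.39 + 272.02 + 288.66 + 289.52 = 2910.7, so n·x̄ = 2910.7.
σ₀² = 34.18² = 1168.2724, σ² = 9.97² = 99.4009; σ² + n·σ₀² = 99.4009 + 10·1168.2724 = 11782.1249.
Posterior mean = (μ₀/σ₀² + n·x̄/σ²)/(1/σ₀² + n/σ²) = (σ²·μ₀ + σ₀²·n·x̄)/(σ² + n·σ₀²) = (99.4009·288.88 + 1168.2724·2910.7)/11782.1249 = 3429205.406672/11782.1249 = 291.0515.

291.0515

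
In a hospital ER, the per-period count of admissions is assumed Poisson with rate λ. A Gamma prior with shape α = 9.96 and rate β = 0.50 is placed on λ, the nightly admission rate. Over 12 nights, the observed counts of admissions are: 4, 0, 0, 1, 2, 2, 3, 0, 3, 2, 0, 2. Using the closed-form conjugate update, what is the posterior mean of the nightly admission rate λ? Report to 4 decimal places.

2.3168

With a Gamma(shape α, rate β) prior, the Poisson likelihood is conjugate: the posterior is Gamma(α + ΣXᵢ, β + n).
Sum of counts S = 19 over n = 12 nights.
Posterior: Gamma(α+S, β+n) = Gamma(9.96+19, 0.50+12) = Gamma(28.96, 12.50).
Posterior mean = α/β = 28.96/12.50 = 2.3168.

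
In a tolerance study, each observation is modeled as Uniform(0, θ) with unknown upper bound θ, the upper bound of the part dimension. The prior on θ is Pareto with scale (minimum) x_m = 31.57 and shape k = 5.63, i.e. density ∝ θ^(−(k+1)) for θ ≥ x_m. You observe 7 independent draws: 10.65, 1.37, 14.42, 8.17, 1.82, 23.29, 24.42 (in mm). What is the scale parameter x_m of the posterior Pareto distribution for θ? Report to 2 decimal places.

A Pareto(scale x_m, shape k) prior on the upper bound θ of Uniform(0, θ) is conjugate: posterior is Pareto(max(x_m, max xᵢ), k + n).
Sample maximum = 24.42; prior scale x_m = 31.57 → posterior scale = max = 31.57.
Posterior shape = 5.63 + 7 = 12.63.
Posterior scale x_m = 31.57.

31.57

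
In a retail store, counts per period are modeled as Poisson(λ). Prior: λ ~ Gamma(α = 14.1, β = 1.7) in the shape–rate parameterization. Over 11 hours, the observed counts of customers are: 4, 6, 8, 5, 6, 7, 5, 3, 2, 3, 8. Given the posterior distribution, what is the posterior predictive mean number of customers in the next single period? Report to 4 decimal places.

With a Gamma(shape α, rate β) prior, the Poisson likelihood is conjugate: the posterior is Gamma(α + ΣXᵢ, β + n).
Sum of counts S = 57 over n = 11 hours.
Posterior: Gamma(α+S, β+n) = Gamma(14.1+57, 1.7+11) = Gamma(71.1, 12.7).
The predictive distribution for one future period is NegBinom with mean α/β = 5.5984.

5.5984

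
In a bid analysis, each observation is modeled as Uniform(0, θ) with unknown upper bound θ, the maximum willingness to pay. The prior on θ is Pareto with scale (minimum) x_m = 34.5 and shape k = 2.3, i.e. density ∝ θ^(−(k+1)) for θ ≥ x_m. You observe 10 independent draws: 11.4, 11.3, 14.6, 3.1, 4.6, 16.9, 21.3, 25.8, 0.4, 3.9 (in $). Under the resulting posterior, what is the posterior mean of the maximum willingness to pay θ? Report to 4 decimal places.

A Pareto(scale x_m, shape k) prior on the upper bound θ of Uniform(0, θ) is conjugate: posterior is Pareto(max(x_m, max xᵢ), k + n).
Sample maximum = 25.8; prior scale x_m = 34.5 → posterior scale = max = 34.5.
Posterior shape = 2.3 + 10 = 12.3.
E[θ|data] = k·x_m/(k−1) = 12.3·34.5/11.3 = 37.5531.

37.5531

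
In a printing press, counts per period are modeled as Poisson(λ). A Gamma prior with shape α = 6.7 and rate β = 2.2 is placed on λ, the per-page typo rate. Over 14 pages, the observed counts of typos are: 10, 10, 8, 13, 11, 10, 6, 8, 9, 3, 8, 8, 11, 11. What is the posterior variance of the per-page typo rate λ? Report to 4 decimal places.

With a Gamma(shape α, rate β) prior, the Poisson likelihood is conjugate: the posterior is Gamma(α + ΣXᵢ, β + n).
Sum of counts S = 126 over n = 14 pages.
Posterior: Gamma(α+S, β+n) = Gamma(6.7+126, 2.2+14) = Gamma(132.7, 16.2).
Var = α/β² = 132.7/16.2² = 0.5056.

0.5056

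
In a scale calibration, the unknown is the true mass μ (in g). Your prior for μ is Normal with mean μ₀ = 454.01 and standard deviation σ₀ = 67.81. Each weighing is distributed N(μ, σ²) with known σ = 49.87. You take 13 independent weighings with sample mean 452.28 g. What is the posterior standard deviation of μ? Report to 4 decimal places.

For Normal data with known variance σ², a Normal(μ₀, σ₀²) prior on μ is conjugate. Posterior precision = 1/σ₀² + n/σ²; posterior mean is the precision-weighted average of μ₀ and x̄.
σ₀² = 67.81² = 4598.1961, σ² = 49.87² = 2487.0169; σ² + n·σ₀² = 2487.0169 + 13·4598.1961 = 62263.5662.
Posterior precision = 1/σ₀² + n/σ² = 1/4598.1961 + 13/2487.0169 = (σ² + n·σ₀²)/(σ₀²σ²) = 62263.5662/(4598.1961·2487.0169); posterior variance σₙ² = σ₀²σ²/(σ² + n·σ₀²) = 4598.1961·2487.0169/62263.5662 = 183.667466.
Posterior SD = √σₙ² = √(4598.1961·2487.0169/62263.5662) = 13.5524.

13.5524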